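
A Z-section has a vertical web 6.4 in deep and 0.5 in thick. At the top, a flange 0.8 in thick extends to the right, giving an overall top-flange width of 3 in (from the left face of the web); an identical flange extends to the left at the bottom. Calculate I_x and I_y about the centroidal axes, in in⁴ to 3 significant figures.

Split into non-overlapping primitives; take the origin at the lower-left of the bounding box.
Web: 0.5 × 6.4, A = 3.2 in², y = 3.2 in, Ī = 10.923 in⁴.
Top flange (beyond web): 2.5 × 0.8, A = 2 in², y = 6 in, Ī = 0.10667 in⁴.
Bottom flange (beyond web): 2.5 × 0.8, A = 2 in², y = 0.4 in, Ī = 0.10667 in⁴.
Centroid: ȳ = ΣA·y / ΣA = 3.2 in.
Transfer each piece to the centroidal x-axis using Ī + A·d² with d = y − 3.2:
  web: d = 0 in → contributes +10.923 in⁴
  top flange (beyond web): d = 2.8 in → contributes +15.787 in⁴
  bottom flange (beyond web): d = -2.8 in → contributes +15.787 in⁴
Total I = 42.496 in⁴.
For the y-axis: x̄ = 2.75 in.
Repeating about the centroidal y-axis gives I_y = 11.15 in⁴.

I_x ≈ 42.5 in⁴, I_y ≈ 11.2 in⁴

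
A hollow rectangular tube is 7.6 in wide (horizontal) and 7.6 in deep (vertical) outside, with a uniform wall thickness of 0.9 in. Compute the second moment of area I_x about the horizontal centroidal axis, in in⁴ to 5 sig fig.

I_x ≈ 183.71 in⁴

Treat the section as a set of non-overlapping primitives; coordinates are from the bounding-box lower-left.
Outer rectangle: 7.6 × 7.6, A = 57.76 in², y = 3.8 in, Ī = 278.0181 in⁴.
Inner void (subtracted): 5.8 × 5.8, A = 33.64 in², y = 3.8 in, Ī = 94.30413 in⁴.
By symmetry the centroid is at mid-height, ȳ = 3.8 in.
All pieces are centred on the horizontal centroidal axis, so I = ΣĪ (holes subtracted) = 183.714 in⁴.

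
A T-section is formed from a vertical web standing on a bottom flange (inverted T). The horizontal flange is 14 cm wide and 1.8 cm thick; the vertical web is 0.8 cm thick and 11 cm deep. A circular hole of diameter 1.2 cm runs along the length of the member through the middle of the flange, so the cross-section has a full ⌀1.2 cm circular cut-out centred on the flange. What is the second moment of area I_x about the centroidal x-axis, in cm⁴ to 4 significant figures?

Decompose the section into non-overlapping parts with the origin at the bottom-left of its bounding rectangle.
Flange: 14 × 1.8, A = 25.2 cm², y = 0.9 cm, Ī = 6.804 cm⁴.
Web: 0.8 × 11, A = 8.8 cm², y = 7.3 cm, Ī = 88.7333 cm⁴.
Hole (subtracted): ⌀1.2, A = 1.13097 cm², y = 0.9 cm, Ī = 0.101788 cm⁴.
Centroid: ȳ = ΣA·y / ΣA = 2.61347 cm.
Transfer each piece to the centroidal x-axis using Ī + A·d² with d = y − 2.61347:
  flange: d = -1.71347 cm → contributes +80.7904 cm⁴
  web: d = 4.68653 cm → contributes +282.013 cm⁴
  hole: d = -1.71347 cm → contributes −3.42229 cm⁴
Total I = 359.381 cm⁴.

I_x ≈ 359.4 cm⁴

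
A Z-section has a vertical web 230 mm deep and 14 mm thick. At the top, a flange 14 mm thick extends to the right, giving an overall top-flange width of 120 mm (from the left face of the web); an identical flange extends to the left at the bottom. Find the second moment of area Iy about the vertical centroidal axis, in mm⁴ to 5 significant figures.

Split into non-overlapping primitives; take the origin at the lower-left of the bounding box.
Web: 14 × 230, A = 3 220 mm², x = 113 mm, Ī = 52593.33 mm⁴.
Top flange (beyond web): 106 × 14, A = 1 484 mm², x = 173 mm, Ī = 1 389 519 mm⁴.
Bottom flange (beyond web): 106 × 14, A = 1 484 mm², x = 53 mm, Ī = 1 389 519 mm⁴.
Centroid: x̄ = ΣA·x / ΣA = 113 mm.
Transfer each piece to the vertical centroidal axis using Ī + A·d² with d = x − 113:
  web: d = 0 mm → contributes +52593.33 mm⁴
  top flange (beyond web): d = 60 mm → contributes +6 731 919 mm⁴
  bottom flange (beyond web): d = -60 mm → contributes +6 731 919 mm⁴
Total I = 13 516 431 mm⁴.

Iy ≈ 1.3516 × 10⁷ mm⁴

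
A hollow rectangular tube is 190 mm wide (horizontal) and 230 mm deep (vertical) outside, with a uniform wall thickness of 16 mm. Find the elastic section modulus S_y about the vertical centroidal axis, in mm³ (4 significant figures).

Decompose the section into non-overlapping parts with the origin at the bottom-left of its bounding rectangle.
Outer rectangle: 190 × 230, A = 43 700 mm², x = 95 mm, Ī = 131 464 167 mm⁴.
Inner void (subtracted): 158 × 198, A = 31 284 mm², x = 95 mm, Ī = 65 081 148 mm⁴.
By symmetry the centroid is at mid-width, x̄ = 95 mm.
All pieces are centred on the vertical centroidal axis, so I = ΣĪ (holes subtracted) = 66 383 019 mm⁴.
Extreme fibre distance c = 95 mm; S = I/c = 698 769 mm³.

S_y ≈ 6.988 × 10⁵ mm³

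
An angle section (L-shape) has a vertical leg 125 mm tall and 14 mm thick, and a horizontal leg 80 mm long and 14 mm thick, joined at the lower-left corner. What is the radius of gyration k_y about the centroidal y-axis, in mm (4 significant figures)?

Break the section into simple shapes (no overlaps), measuring from the bottom-left corner of the bounding box.
Vertical leg: 14 × 125, A = 1 750 mm², x = 7 mm, Ī = 28583.3 mm⁴.
Horizontal leg (remainder): 66 × 14, A = 924 mm², x = 47 mm, Ī = 335 412 mm⁴.
Centroid: x̄ = ΣA·x / ΣA = 20.822 mm.
Transfer each piece to the centroidal y-axis using Ī + A·d² with d = x − 20.822:
  vertical leg: d = -13.822 mm → contributes +362 916 mm⁴
  horizontal leg (remainder): d = 26.178 mm → contributes +968 618 mm⁴
Total I = 1 331 535 mm⁴.
Radius of gyration: k = √(I/A) = √(1 331 535 / 2 674) = 22.3149 mm.

k_y ≈ 22.31 mm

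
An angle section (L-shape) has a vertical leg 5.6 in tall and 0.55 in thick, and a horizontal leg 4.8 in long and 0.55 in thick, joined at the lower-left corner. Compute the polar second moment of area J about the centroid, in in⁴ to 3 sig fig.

Break the section into simple shapes (no overlaps), measuring from the bottom-left corner of the bounding box.
Vertical leg: 0.55 × 5.6, A = 3.08 in², y = 2.8 in, Ī = 8.0491 in⁴.
Horizontal leg (remainder): 4.25 × 0.55, A = 2.3375 in², y = 0.275 in, Ī = 0.058924 in⁴.
Centroid: ȳ = ΣA·y / ΣA = 1.7105 in.
Transfer each piece to the centroidal x-axis using Ī + A·d² with d = y − 1.7105:
  vertical leg: d = 1.0895 in → contributes +11.705 in⁴
  horizontal leg (remainder): d = -1.4355 in → contributes +4.8759 in⁴
Total I = 16.581 in⁴.
For the y-axis: x̄ = 1.3105 in.
Repeating about the centroidal y-axis gives I_y = 11.251 in⁴.
Polar second moment: J = I_x + I_y = 27.832 in⁴.

J ≈ 27.8 in⁴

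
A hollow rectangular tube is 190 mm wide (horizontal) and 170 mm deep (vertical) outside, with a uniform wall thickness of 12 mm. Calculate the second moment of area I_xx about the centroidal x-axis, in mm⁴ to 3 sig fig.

I_xx ≈ 3.47 × 10⁷ mm⁴

Treat the section as a set of non-overlapping primitives; coordinates are from the bounding-box lower-left.
Outer rectangle: 190 × 170, A = 32 300 mm², y = 85 mm, Ī = 77 789 167 mm⁴.
Inner void (subtracted): 166 × 146, A = 24 236 mm², y = 85 mm, Ī = 43 051 215 mm⁴.
By symmetry the centroid is at mid-height, ȳ = 85 mm.
All pieces are centred on the centroidal x-axis, so I = ΣĪ (holes subtracted) = 34 737 952 mm⁴.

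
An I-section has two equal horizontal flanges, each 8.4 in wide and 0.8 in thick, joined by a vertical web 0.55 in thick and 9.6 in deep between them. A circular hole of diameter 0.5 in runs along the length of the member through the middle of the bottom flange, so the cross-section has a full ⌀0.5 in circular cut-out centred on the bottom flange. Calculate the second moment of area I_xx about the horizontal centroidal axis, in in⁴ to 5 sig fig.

Break the section into simple shapes (no overlaps), measuring from the bottom-left corner of the bounding box.
Bottom flange: 8.4 × 0.8, A = 6.72 in², y = 0.4 in, Ī = 0.3584 in⁴.
Web: 0.55 × 9.6, A = 5.28 in², y = 5.6 in, Ī = 40.5504 in⁴.
Top flange: 8.4 × 0.8, A = 6.72 in², y = 10.8 in, Ī = 0.3584 in⁴.
Hole (subtracted): ⌀0.5, A = 0.1963495 in², y = 0.4 in, Ī = 0.003067962 in⁴.
Centroid: ȳ = ΣA·y / ΣA = 5.65512 in.
Transfer each piece to the horizontal centroidal axis using Ī + A·d² with d = y − 5.65512:
  bottom flange: d = -5.25512 in → contributes +185.9398 in⁴
  web: d = -0.05511968 in → contributes +40.56644 in⁴
  top flange: d = 5.14488 in → contributes +178.2354 in⁴
  hole: d = -5.25512 in → contributes −5.425512 in⁴
Total I = 399.3162 in⁴.

I_xx ≈ 399.32 in⁴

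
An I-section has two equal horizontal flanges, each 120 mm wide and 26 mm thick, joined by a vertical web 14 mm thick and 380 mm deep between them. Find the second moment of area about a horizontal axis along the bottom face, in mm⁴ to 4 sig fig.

Break the section into simple shapes (no overlaps), measuring from the bottom-left corner of the bounding box.
Bottom flange: 120 × 26, A = 3 120 mm², y = 13 mm, Ī = 175 760 mm⁴.
Web: 14 × 380, A = 5 320 mm², y = 216 mm, Ī = 64 017 333 mm⁴.
Top flange: 120 × 26, A = 3 120 mm², y = 419 mm, Ī = 175 760 mm⁴.
Transfer each piece to the base of the section using Ī + A·d² with d = y − 0:
  bottom flange: d = 13 mm → contributes +703 040 mm⁴
  web: d = 216 mm → contributes +312 227 253 mm⁴
  top flange: d = 419 mm → contributes +547 926 080 mm⁴
Total I = 860 856 373 mm⁴.

I_base ≈ 8.609 × 10⁸ mm⁴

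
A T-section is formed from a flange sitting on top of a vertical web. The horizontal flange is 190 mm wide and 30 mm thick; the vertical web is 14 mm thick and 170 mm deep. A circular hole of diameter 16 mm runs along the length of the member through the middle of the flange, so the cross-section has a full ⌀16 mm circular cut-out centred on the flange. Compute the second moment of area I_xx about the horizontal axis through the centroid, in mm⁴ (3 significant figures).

Treat the section as a set of non-overlapping primitives; coordinates are from the bounding-box lower-left.
Flange: 190 × 30, A = 5 700 mm², y = 185 mm, Ī = 427 500 mm⁴.
Web: 14 × 170, A = 2 380 mm², y = 85 mm, Ī = 5 731 833 mm⁴.
Hole (subtracted): ⌀16, A = 201.06 mm², y = 185 mm, Ī = 3 217 mm⁴.
Centroid: ȳ = ΣA·y / ΣA = 154.79 mm.
Transfer each piece to the horizontal axis through the centroid using Ī + A·d² with d = y − 154.79:
  flange: d = 30.207 mm → contributes +5 628 578 mm⁴
  web: d = -69.793 mm → contributes +17 324 924 mm⁴
  hole: d = 30.207 mm → contributes −186 680 mm⁴
Total I = 22 766 823 mm⁴.

I_xx ≈ 2.28 × 10⁷ mm⁴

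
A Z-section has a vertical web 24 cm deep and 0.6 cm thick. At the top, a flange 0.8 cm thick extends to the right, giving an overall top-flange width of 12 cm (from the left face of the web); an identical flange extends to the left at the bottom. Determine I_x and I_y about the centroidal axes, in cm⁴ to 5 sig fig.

I_x ≈ 3146.5 cm⁴, I_y ≈ 854.61 cm⁴

Treat the section as a set of non-overlapping primitives; coordinates are from the bounding-box lower-left.
Web: 0.6 × 24, A = 14.4 cm², y = 12 cm, Ī = 691.2 cm⁴.
Top flange (beyond web): 11.4 × 0.8, A = 9.12 cm², y = 23.6 cm, Ī = 0.4864 cm⁴.
Bottom flange (beyond web): 11.4 × 0.8, A = 9.12 cm², y = 0.4 cm, Ī = 0.4864 cm⁴.
Centroid: ȳ = ΣA·y / ΣA = 12 cm.
Transfer each piece to the centroidal x-axis using Ī + A·d² with d = y − 12:
  web: d = 0 cm → contributes +691.2 cm⁴
  top flange (beyond web): d = 11.6 cm → contributes +1227.674 cm⁴
  bottom flange (beyond web): d = -11.6 cm → contributes +1227.674 cm⁴
Total I = 3146.547 cm⁴.
For the y-axis: x̄ = 11.7 cm.
Repeating about the centroidal y-axis gives I_y = 854.6112 cm⁴.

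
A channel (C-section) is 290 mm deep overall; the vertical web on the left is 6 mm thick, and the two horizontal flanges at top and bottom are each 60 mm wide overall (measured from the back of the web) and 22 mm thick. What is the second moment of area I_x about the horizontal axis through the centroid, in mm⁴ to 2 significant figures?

I_x ≈ 5.5 × 10⁷ mm⁴

Treat the section as a set of non-overlapping primitives; coordinates are from the bounding-box lower-left.
Web: 6 × 290, A = 1 740 mm², y = 145 mm, Ī = 12 194 500 mm⁴.
Top flange (beyond web): 54 × 22, A = 1 188 mm², y = 279 mm, Ī = 47 916 mm⁴.
Bottom flange (beyond web): 54 × 22, A = 1 188 mm², y = 11 mm, Ī = 47 916 mm⁴.
By symmetry the centroid is at mid-height, ȳ = 145 mm.
Transfer each piece to the horizontal axis through the centroid using Ī + A·d² with d = y − 145:
  web: d = 0 mm → contributes +12 194 500 mm⁴
  top flange (beyond web): d = 134 mm → contributes +21 379 644 mm⁴
  bottom flange (beyond web): d = -134 mm → contributes +21 379 644 mm⁴
Total I = 54 953 788 mm⁴.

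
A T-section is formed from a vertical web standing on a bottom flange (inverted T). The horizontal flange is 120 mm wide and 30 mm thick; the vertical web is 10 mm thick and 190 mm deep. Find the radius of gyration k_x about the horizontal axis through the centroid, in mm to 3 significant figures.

k_x ≈ 61.8 mm

Treat the section as a set of non-overlapping primitives; coordinates are from the bounding-box lower-left.
Flange: 120 × 30, A = 3 600 mm², y = 15 mm, Ī = 270 000 mm⁴.
Web: 10 × 190, A = 1 900 mm², y = 125 mm, Ī = 5 715 833 mm⁴.
Centroid: ȳ = ΣA·y / ΣA = 53 mm.
Transfer each piece to the horizontal axis through the centroid using Ī + A·d² with d = y − 53:
  flange: d = -38 mm → contributes +5 468 400 mm⁴
  web: d = 72 mm → contributes +15 565 433 mm⁴
Total I = 21 033 833 mm⁴.
Radius of gyration: k = √(I/A) = √(21 033 833 / 5 500) = 61.841 mm.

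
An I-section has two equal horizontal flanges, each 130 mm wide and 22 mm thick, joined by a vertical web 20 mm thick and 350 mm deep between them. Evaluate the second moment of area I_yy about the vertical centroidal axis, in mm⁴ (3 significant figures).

Treat the section as a set of non-overlapping primitives; coordinates are from the bounding-box lower-left.
Bottom flange: 130 × 22, A = 2 860 mm², x = 65 mm, Ī = 4 027 833 mm⁴.
Web: 20 × 350, A = 7 000 mm², x = 65 mm, Ī = 233 333 mm⁴.
Top flange: 130 × 22, A = 2 860 mm², x = 65 mm, Ī = 4 027 833 mm⁴.
By symmetry the centroid is at mid-width, x̄ = 65 mm.
All pieces are centred on the vertical centroidal axis, so I = ΣĪ = 8 289 000 mm⁴.

I_yy ≈ 8.29 × 10⁶ mm⁴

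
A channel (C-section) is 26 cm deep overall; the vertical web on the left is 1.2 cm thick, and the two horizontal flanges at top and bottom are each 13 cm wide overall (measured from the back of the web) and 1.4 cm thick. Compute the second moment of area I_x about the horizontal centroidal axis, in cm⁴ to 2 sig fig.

Decompose the section into non-overlapping parts with the origin at the bottom-left of its bounding rectangle.
Web: 1.2 × 26, A = 31.2 cm², y = 13 cm, Ī = 1 758 cm⁴.
Top flange (beyond web): 11.8 × 1.4, A = 16.52 cm², y = 25.3 cm, Ī = 2.698 cm⁴.
Bottom flange (beyond web): 11.8 × 1.4, A = 16.52 cm², y = 0.7 cm, Ī = 2.698 cm⁴.
By symmetry the centroid is at mid-height, ȳ = 13 cm.
Transfer each piece to the horizontal centroidal axis using Ī + A·d² with d = y − 13:
  web: d = 0 cm → contributes +1 758 cm⁴
  top flange (beyond web): d = 12.3 cm → contributes +2 502 cm⁴
  bottom flange (beyond web): d = -12.3 cm → contributes +2 502 cm⁴
Total I = 6 762 cm⁴.

I_x ≈ 6800 cm⁴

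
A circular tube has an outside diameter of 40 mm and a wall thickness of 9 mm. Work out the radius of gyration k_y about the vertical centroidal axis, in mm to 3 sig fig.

Treat the section as a set of non-overlapping primitives; coordinates are from the bounding-box lower-left.
Outer circle: ⌀40, A = 1256.6 mm², x = 20 mm, Ī = 125 664 mm⁴.
Bore (subtracted): ⌀22, A = 380.13 mm², x = 20 mm, Ī = 11 499 mm⁴.
By symmetry the centroid is at mid-width, x̄ = 20 mm.
All pieces are centred on the vertical centroidal axis, so I = ΣĪ (holes subtracted) = 114 165 mm⁴.
Radius of gyration: k = √(I/A) = √(114 165 / 876.5) = 11.413 mm.

k_y ≈ 11.4 mm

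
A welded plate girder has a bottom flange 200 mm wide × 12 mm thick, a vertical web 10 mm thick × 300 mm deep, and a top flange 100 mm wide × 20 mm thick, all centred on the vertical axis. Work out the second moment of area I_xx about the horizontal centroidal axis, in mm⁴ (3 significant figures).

I_xx ≈ 1.32 × 10⁸ mm⁴

Decompose the section into non-overlapping parts with the origin at the bottom-left of its bounding rectangle.
Bottom plate: 200 × 12, A = 2 400 mm², y = 6 mm, Ī = 28 800 mm⁴.
Web plate: 10 × 300, A = 3 000 mm², y = 162 mm, Ī = 22 500 000 mm⁴.
Top plate: 100 × 20, A = 2 000 mm², y = 322 mm, Ī = 66 667 mm⁴.
Centroid: ȳ = ΣA·y / ΣA = 154.65 mm.
Transfer each piece to the horizontal centroidal axis using Ī + A·d² with d = y − 154.65:
  bottom plate: d = -148.65 mm → contributes +53 060 210 mm⁴
  web plate: d = 7.3514 mm → contributes +22 662 127 mm⁴
  top plate: d = 167.35 mm → contributes +56 079 616 mm⁴
Total I = 131 801 953 mm⁴.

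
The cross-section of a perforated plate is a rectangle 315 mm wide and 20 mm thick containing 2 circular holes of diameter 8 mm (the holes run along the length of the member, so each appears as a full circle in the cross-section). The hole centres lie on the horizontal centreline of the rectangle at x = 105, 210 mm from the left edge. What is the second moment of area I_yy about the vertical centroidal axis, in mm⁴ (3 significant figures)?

Decompose the section into non-overlapping parts with the origin at the bottom-left of its bounding rectangle.
Plate: 315 × 20, A = 6 300 mm², x = 157.5 mm, Ī = 52 093 125 mm⁴.
Hole 1 (subtracted): ⌀8, A = 50.265 mm², x = 105 mm, Ī = 201.06 mm⁴.
Hole 2 (subtracted): ⌀8, A = 50.265 mm², x = 210 mm, Ī = 201.06 mm⁴.
By symmetry the centroid is at mid-width, x̄ = 157.5 mm.
Transfer each piece to the vertical centroidal axis using Ī + A·d² with d = x − 157.5:
  plate: d = 0 mm → contributes +52 093 125 mm⁴
  hole 1: d = -52.5 mm → contributes −138 745 mm⁴
  hole 2: d = 52.5 mm → contributes −138 745 mm⁴
Total I = 51 815 634 mm⁴.

I_yy ≈ 5.18 × 10⁷ mm⁴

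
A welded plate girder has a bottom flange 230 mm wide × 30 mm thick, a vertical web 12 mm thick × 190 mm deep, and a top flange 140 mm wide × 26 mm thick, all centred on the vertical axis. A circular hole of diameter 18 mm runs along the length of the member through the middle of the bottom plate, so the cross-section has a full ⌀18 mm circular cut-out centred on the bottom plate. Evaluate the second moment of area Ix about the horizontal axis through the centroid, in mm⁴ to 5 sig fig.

Decompose the section into non-overlapping parts with the origin at the bottom-left of its bounding rectangle.
Bottom plate: 230 × 30, A = 6 900 mm², y = 15 mm, Ī = 517 500 mm⁴.
Web plate: 12 × 190, A = 2 280 mm², y = 125 mm, Ī = 6 859 000 mm⁴.
Top plate: 140 × 26, A = 3 640 mm², y = 233 mm, Ī = 205053.3 mm⁴.
Hole (subtracted): ⌀18, A = 254.469 mm², y = 15 mm, Ī = 5152.997 mm⁴.
Centroid: ȳ = ΣA·y / ΣA = 98.1099 mm.
Transfer each piece to the horizontal axis through the centroid using Ī + A·d² with d = y − 98.1099:
  bottom plate: d = -83.1099 mm → contributes +48 177 561 mm⁴
  web plate: d = 26.8901 mm → contributes +8 507 617 mm⁴
  top plate: d = 134.8901 mm → contributes +66 436 089 mm⁴
  hole: d = -83.1099 mm → contributes −1 762 835 mm⁴
Total I = 121 358 432 mm⁴.

Ix ≈ 1.2136 × 10⁸ mm⁴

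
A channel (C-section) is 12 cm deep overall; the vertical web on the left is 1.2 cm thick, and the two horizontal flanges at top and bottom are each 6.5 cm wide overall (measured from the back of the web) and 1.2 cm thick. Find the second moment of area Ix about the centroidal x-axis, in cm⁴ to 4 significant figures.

Ix ≈ 545.2 cm⁴

Decompose the section into non-overlapping parts with the origin at the bottom-left of its bounding rectangle.
Web: 1.2 × 12, A = 14.4 cm², y = 6 cm, Ī = 172.8 cm⁴.
Top flange (beyond web): 5.3 × 1.2, A = 6.36 cm², y = 11.4 cm, Ī = 0.7632 cm⁴.
Bottom flange (beyond web): 5.3 × 1.2, A = 6.36 cm², y = 0.6 cm, Ī = 0.7632 cm⁴.
By symmetry the centroid is at mid-height, ȳ = 6 cm.
Transfer each piece to the centroidal x-axis using Ī + A·d² with d = y − 6:
  web: d = 0 cm → contributes +172.8 cm⁴
  top flange (beyond web): d = 5.4 cm → contributes +186.221 cm⁴
  bottom flange (beyond web): d = -5.4 cm → contributes +186.221 cm⁴
Total I = 545.242 cm⁴.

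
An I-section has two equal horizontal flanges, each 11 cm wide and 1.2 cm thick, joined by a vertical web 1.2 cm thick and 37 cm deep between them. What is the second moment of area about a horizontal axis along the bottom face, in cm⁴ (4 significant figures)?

I_base ≈ 4.218 × 10⁴ cm⁴

Treat the section as a set of non-overlapping primitives; coordinates are from the bounding-box lower-left.
Bottom flange: 11 × 1.2, A = 13.2 cm², y = 0.6 cm, Ī = 1.584 cm⁴.
Web: 1.2 × 37, A = 44.4 cm², y = 19.7 cm, Ī = 5065.3 cm⁴.
Top flange: 11 × 1.2, A = 13.2 cm², y = 38.8 cm, Ī = 1.584 cm⁴.
Transfer each piece to a horizontal axis along the bottom face using Ī + A·d² with d = y − 0:
  bottom flange: d = 0.6 cm → contributes +6.336 cm⁴
  web: d = 19.7 cm → contributes +22296.5 cm⁴
  top flange: d = 38.8 cm → contributes +19873.4 cm⁴
Total I = 42176.2 cm⁴.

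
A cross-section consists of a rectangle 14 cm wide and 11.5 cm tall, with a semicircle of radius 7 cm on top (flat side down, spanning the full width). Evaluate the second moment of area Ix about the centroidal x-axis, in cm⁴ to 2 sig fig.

Break the section into simple shapes (no overlaps), measuring from the bottom-left corner of the bounding box.
Rectangular body: 14 × 11.5, A = 161 cm², y = 5.75 cm, Ī = 1 774 cm⁴.
Semicircular cap: semicircle r = 7, A = 76.97 cm², y = 14.47 cm, Ī = 263.5 cm⁴.
Centroid: ȳ = ΣA·y / ΣA = 8.571 cm.
Transfer each piece to the centroidal x-axis using Ī + A·d² with d = y − 8.571:
  rectangular body: d = -2.821 cm → contributes +3 055 cm⁴
  semicircular cap: d = 5.9 cm → contributes +2 943 cm⁴
Total I = 5 998 cm⁴.

Ix ≈ 6000 cm⁴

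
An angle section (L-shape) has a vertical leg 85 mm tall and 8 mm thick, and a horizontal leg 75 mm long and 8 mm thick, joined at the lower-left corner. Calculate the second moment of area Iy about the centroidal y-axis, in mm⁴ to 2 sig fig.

Iy ≈ 6.3 × 10⁵ mm⁴

Decompose the section into non-overlapping parts with the origin at the bottom-left of its bounding rectangle.
Vertical leg: 8 × 85, A = 680 mm², x = 4 mm, Ī = 3 627 mm⁴.
Horizontal leg (remainder): 67 × 8, A = 536 mm², x = 41.5 mm, Ī = 200 509 mm⁴.
Centroid: x̄ = ΣA·x / ΣA = 20.53 mm.
Transfer each piece to the centroidal y-axis using Ī + A·d² with d = x − 20.53:
  vertical leg: d = -16.53 mm → contributes +189 422 mm⁴
  horizontal leg (remainder): d = 20.97 mm → contributes +436 219 mm⁴
Total I = 625 640 mm⁴.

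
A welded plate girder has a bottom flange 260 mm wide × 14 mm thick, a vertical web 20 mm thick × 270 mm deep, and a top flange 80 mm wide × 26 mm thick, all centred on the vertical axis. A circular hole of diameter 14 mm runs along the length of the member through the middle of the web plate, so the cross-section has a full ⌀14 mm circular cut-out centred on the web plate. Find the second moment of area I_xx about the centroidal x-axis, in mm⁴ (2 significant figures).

I_xx ≈ 1.5 × 10⁸ mm⁴

Treat the section as a set of non-overlapping primitives; coordinates are from the bounding-box lower-left.
Bottom plate: 260 × 14, A = 3 640 mm², y = 7 mm, Ī = 59 453 mm⁴.
Web plate: 20 × 270, A = 5 400 mm², y = 149 mm, Ī = 32 805 000 mm⁴.
Top plate: 80 × 26, A = 2 080 mm², y = 297 mm, Ī = 117 173 mm⁴.
Hole (subtracted): ⌀14, A = 153.9 mm², y = 149 mm, Ī = 1 886 mm⁴.
Centroid: ȳ = ΣA·y / ΣA = 129.9 mm.
Transfer each piece to the centroidal x-axis using Ī + A·d² with d = y − 129.9:
  bottom plate: d = -122.9 mm → contributes +55 073 108 mm⁴
  web plate: d = 19.06 mm → contributes +34 767 236 mm⁴
  top plate: d = 167.1 mm → contributes +58 169 686 mm⁴
  hole: d = 19.06 mm → contributes −57 823 mm⁴
Total I = 147 952 207 mm⁴.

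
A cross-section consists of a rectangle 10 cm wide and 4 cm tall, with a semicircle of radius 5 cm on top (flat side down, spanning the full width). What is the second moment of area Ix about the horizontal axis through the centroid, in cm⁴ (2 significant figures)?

Split into non-overlapping primitives; take the origin at the lower-left of the bounding box.
Rectangular body: 10 × 4, A = 40 cm², y = 2 cm, Ī = 53.33 cm⁴.
Semicircular cap: semicircle r = 5, A = 39.27 cm², y = 6.122 cm, Ī = 68.6 cm⁴.
Centroid: ȳ = ΣA·y / ΣA = 4.042 cm.
Transfer each piece to the horizontal axis through the centroid using Ī + A·d² with d = y − 4.042:
  rectangular body: d = -2.042 cm → contributes +220.1 cm⁴
  semicircular cap: d = 2.08 cm → contributes +238.5 cm⁴
Total I = 458.6 cm⁴.

Ix ≈ 460 cm⁴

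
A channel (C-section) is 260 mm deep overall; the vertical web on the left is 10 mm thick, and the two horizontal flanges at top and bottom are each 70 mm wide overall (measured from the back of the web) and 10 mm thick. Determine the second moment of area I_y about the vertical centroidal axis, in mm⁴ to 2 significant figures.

Decompose the section into non-overlapping parts with the origin at the bottom-left of its bounding rectangle.
Web: 10 × 260, A = 2 600 mm², x = 5 mm, Ī = 21 667 mm⁴.
Top flange (beyond web): 60 × 10, A = 600 mm², x = 40 mm, Ī = 180 000 mm⁴.
Bottom flange (beyond web): 60 × 10, A = 600 mm², x = 40 mm, Ī = 180 000 mm⁴.
Centroid: x̄ = ΣA·x / ΣA = 16.05 mm.
Transfer each piece to the vertical centroidal axis using Ī + A·d² with d = x − 16.05:
  web: d = -11.05 mm → contributes +339 284 mm⁴
  top flange (beyond web): d = 23.95 mm → contributes +524 086 mm⁴
  bottom flange (beyond web): d = 23.95 mm → contributes +524 086 mm⁴
Total I = 1 387 456 mm⁴.

I_y ≈ 1.4 × 10⁶ mm⁴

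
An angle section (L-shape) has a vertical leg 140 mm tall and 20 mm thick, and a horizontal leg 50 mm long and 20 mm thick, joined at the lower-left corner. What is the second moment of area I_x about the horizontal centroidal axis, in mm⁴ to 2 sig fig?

I_x ≈ 6.4 × 10⁶ mm⁴

Treat the section as a set of non-overlapping primitives; coordinates are from the bounding-box lower-left.
Vertical leg: 20 × 140, A = 2 800 mm², y = 70 mm, Ī = 4 573 333 mm⁴.
Horizontal leg (remainder): 30 × 20, A = 600 mm², y = 10 mm, Ī = 20 000 mm⁴.
Centroid: ȳ = ΣA·y / ΣA = 59.41 mm.
Transfer each piece to the horizontal centroidal axis using Ī + A·d² with d = y − 59.41:
  vertical leg: d = 10.59 mm → contributes +4 887 243 mm⁴
  horizontal leg (remainder): d = -49.41 mm → contributes +1 484 913 mm⁴
Total I = 6 372 157 mm⁴.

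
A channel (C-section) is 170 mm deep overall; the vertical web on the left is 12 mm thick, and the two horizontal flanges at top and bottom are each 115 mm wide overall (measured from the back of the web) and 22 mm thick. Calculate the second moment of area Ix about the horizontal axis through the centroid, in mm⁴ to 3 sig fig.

Decompose the section into non-overlapping parts with the origin at the bottom-left of its bounding rectangle.
Web: 12 × 170, A = 2 040 mm², y = 85 mm, Ī = 4 913 000 mm⁴.
Top flange (beyond web): 103 × 22, A = 2 266 mm², y = 159 mm, Ī = 91 395 mm⁴.
Bottom flange (beyond web): 103 × 22, A = 2 266 mm², y = 11 mm, Ī = 91 395 mm⁴.
By symmetry the centroid is at mid-height, ȳ = 85 mm.
Transfer each piece to the horizontal axis through the centroid using Ī + A·d² with d = y − 85:
  web: d = 0 mm → contributes +4 913 000 mm⁴
  top flange (beyond web): d = 74 mm → contributes +12 500 011 mm⁴
  bottom flange (beyond web): d = -74 mm → contributes +12 500 011 mm⁴
Total I = 29 913 023 mm⁴.

Ix ≈ 2.99 × 10⁷ mm⁴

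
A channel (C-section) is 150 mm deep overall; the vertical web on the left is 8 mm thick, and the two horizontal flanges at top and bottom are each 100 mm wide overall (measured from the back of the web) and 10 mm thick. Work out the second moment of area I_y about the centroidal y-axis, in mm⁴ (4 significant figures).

Decompose the section into non-overlapping parts with the origin at the bottom-left of its bounding rectangle.
Web: 8 × 150, A = 1 200 mm², x = 4 mm, Ī = 6 400 mm⁴.
Top flange (beyond web): 92 × 10, A = 920 mm², x = 54 mm, Ī = 648 907 mm⁴.
Bottom flange (beyond web): 92 × 10, A = 920 mm², x = 54 mm, Ī = 648 907 mm⁴.
Centroid: x̄ = ΣA·x / ΣA = 34.2632 mm.
Transfer each piece to the centroidal y-axis using Ī + A·d² with d = x − 34.2632:
  web: d = -30.2632 mm → contributes +1 105 430 mm⁴
  top flange (beyond web): d = 19.7368 mm → contributes +1 007 286 mm⁴
  bottom flange (beyond web): d = 19.7368 mm → contributes +1 007 286 mm⁴
Total I = 3 120 003 mm⁴.

I_y ≈ 3.120 × 10⁶ mm⁴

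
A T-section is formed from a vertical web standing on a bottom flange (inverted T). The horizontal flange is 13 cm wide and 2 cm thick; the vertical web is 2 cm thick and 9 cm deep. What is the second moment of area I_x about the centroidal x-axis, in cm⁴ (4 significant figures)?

I_x ≈ 451.9 cm⁴

Treat the section as a set of non-overlapping primitives; coordinates are from the bounding-box lower-left.
Flange: 13 × 2, A = 26 cm², y = 1 cm, Ī = 8.66667 cm⁴.
Web: 2 × 9, A = 18 cm², y = 6.5 cm, Ī = 121.5 cm⁴.
Centroid: ȳ = ΣA·y / ΣA = 3.25 cm.
Transfer each piece to the centroidal x-axis using Ī + A·d² with d = y − 3.25:
  flange: d = -2.25 cm → contributes +140.292 cm⁴
  web: d = 3.25 cm → contributes +311.625 cm⁴
Total I = 451.917 cm⁴.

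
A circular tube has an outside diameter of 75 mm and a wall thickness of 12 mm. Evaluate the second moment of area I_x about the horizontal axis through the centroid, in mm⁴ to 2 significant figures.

Decompose the section into non-overlapping parts with the origin at the bottom-left of its bounding rectangle.
Outer circle: ⌀75, A = 4 418 mm², y = 37.5 mm, Ī = 1 553 156 mm⁴.
Bore (subtracted): ⌀51, A = 2 043 mm², y = 37.5 mm, Ī = 332 086 mm⁴.
By symmetry the centroid is at mid-height, ȳ = 37.5 mm.
All pieces are centred on the horizontal axis through the centroid, so I = ΣĪ (holes subtracted) = 1 221 070 mm⁴.

I_x ≈ 1.2 × 10⁶ mm⁴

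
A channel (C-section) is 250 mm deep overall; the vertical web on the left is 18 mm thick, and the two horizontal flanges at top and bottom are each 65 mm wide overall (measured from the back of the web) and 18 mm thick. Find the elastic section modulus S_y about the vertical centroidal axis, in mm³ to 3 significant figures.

S_y ≈ 3.68 × 10⁴ mm³

Break the section into simple shapes (no overlaps), measuring from the bottom-left corner of the bounding box.
Web: 18 × 250, A = 4 500 mm², x = 9 mm, Ī = 121 500 mm⁴.
Top flange (beyond web): 47 × 18, A = 846 mm², x = 41.5 mm, Ī = 155 735 mm⁴.
Bottom flange (beyond web): 47 × 18, A = 846 mm², x = 41.5 mm, Ī = 155 735 mm⁴.
Centroid: x̄ = ΣA·x / ΣA = 17.881 mm.
Transfer each piece to the vertical centroidal axis using Ī + A·d² with d = x − 17.881:
  web: d = -8.8808 mm → contributes +476 410 mm⁴
  top flange (beyond web): d = 23.619 mm → contributes +627 689 mm⁴
  bottom flange (beyond web): d = 23.619 mm → contributes +627 689 mm⁴
Total I = 1 731 788 mm⁴.
Extreme fibre distance c = 47.119 mm; S = I/c = 36 753 mm³.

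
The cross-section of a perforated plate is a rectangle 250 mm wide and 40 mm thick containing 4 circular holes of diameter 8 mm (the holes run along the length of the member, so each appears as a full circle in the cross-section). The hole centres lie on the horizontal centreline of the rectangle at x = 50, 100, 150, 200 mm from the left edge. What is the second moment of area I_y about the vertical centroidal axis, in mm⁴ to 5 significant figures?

Decompose the section into non-overlapping parts with the origin at the bottom-left of its bounding rectangle.
Plate: 250 × 40, A = 10 000 mm², x = 125 mm, Ī = 52 083 333 mm⁴.
Hole 1 (subtracted): ⌀8, A = 50.26548 mm², x = 50 mm, Ī = 201.0619 mm⁴.
Hole 2 (subtracted): ⌀8, A = 50.26548 mm², x = 100 mm, Ī = 201.0619 mm⁴.
Hole 3 (subtracted): ⌀8, A = 50.26548 mm², x = 150 mm, Ī = 201.0619 mm⁴.
Hole 4 (subtracted): ⌀8, A = 50.26548 mm², x = 200 mm, Ī = 201.0619 mm⁴.
By symmetry the centroid is at mid-width, x̄ = 125 mm.
Transfer each piece to the vertical centroidal axis using Ī + A·d² with d = x − 125:
  plate: d = 0 mm → contributes +52 083 333 mm⁴
  hole 1: d = -75 mm → contributes −282944.4 mm⁴
  hole 2: d = -25 mm → contributes −31616.99 mm⁴
  hole 3: d = 25 mm → contributes −31616.99 mm⁴
  hole 4: d = 75 mm → contributes −282944.4 mm⁴
Total I = 51 454 211 mm⁴.

I_y ≈ 5.1454 × 10⁷ mm⁴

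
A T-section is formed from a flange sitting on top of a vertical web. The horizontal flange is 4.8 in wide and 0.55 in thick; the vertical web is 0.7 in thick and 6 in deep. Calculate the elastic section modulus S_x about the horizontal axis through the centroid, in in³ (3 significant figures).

Split into non-overlapping primitives; take the origin at the lower-left of the bounding box.
Flange: 4.8 × 0.55, A = 2.64 in², y = 6.275 in, Ī = 0.06655 in⁴.
Web: 0.7 × 6, A = 4.2 in², y = 3 in, Ī = 12.6 in⁴.
Centroid: ȳ = ΣA·y / ΣA = 4.264 in.
Transfer each piece to the horizontal axis through the centroid using Ī + A·d² with d = y − 4.264:
  flange: d = 2.011 in → contributes +10.743 in⁴
  web: d = -1.264 in → contributes +19.311 in⁴
Total I = 30.053 in⁴.
Extreme fibre distance c = 4.264 in; S = I/c = 7.0481 in³.

S_x ≈ 7.05 in³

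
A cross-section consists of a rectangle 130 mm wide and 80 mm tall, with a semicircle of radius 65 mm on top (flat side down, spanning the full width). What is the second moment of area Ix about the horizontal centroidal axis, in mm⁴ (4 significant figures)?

Ix ≈ 2.601 × 10⁷ mm⁴

Treat the section as a set of non-overlapping primitives; coordinates are from the bounding-box lower-left.
Rectangular body: 130 × 80, A = 10 400 mm², y = 40 mm, Ī = 5 546 667 mm⁴.
Semicircular cap: semicircle r = 65, A = 6636.61 mm², y = 107.587 mm, Ī = 1 959 230 mm⁴.
Centroid: ȳ = ΣA·y / ΣA = 66.3285 mm.
Transfer each piece to the horizontal centroidal axis using Ī + A·d² with d = y − 66.3285:
  rectangular body: d = -26.3285 mm → contributes +12 755 823 mm⁴
  semicircular cap: d = 41.2584 mm → contributes +13 256 440 mm⁴
Total I = 26 012 262 mm⁴.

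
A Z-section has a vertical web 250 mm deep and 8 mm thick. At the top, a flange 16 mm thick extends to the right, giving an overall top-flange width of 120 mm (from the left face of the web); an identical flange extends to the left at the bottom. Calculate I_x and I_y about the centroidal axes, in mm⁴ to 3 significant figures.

I_x ≈ 5.96 × 10⁷ mm⁴, I_y ≈ 1.67 × 10⁷ mm⁴

Split into non-overlapping primitives; take the origin at the lower-left of the bounding box.
Web: 8 × 250, A = 2 000 mm², y = 125 mm, Ī = 10 416 667 mm⁴.
Top flange (beyond web): 112 × 16, A = 1 792 mm², y = 242 mm, Ī = 38 229 mm⁴.
Bottom flange (beyond web): 112 × 16, A = 1 792 mm², y = 8 mm, Ī = 38 229 mm⁴.
Centroid: ȳ = ΣA·y / ΣA = 125 mm.
Transfer each piece to the centroidal x-axis using Ī + A·d² with d = y − 125:
  web: d = 0 mm → contributes +10 416 667 mm⁴
  top flange (beyond web): d = 117 mm → contributes +24 568 917 mm⁴
  bottom flange (beyond web): d = -117 mm → contributes +24 568 917 mm⁴
Total I = 59 554 501 mm⁴.
For the y-axis: x̄ = 116 mm.
Repeating about the centroidal y-axis gives I_y = 16 659 541 mm⁴.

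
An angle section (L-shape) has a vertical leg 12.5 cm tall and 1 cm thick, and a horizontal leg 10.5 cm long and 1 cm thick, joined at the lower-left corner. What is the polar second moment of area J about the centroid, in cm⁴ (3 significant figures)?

J ≈ 563 cm⁴

Split into non-overlapping primitives; take the origin at the lower-left of the bounding box.
Vertical leg: 1 × 12.5, A = 12.5 cm², y = 6.25 cm, Ī = 162.76 cm⁴.
Horizontal leg (remainder): 9.5 × 1, A = 9.5 cm², y = 0.5 cm, Ī = 0.79167 cm⁴.
Centroid: ȳ = ΣA·y / ΣA = 3.767 cm.
Transfer each piece to the centroidal x-axis using Ī + A·d² with d = y − 3.767:
  vertical leg: d = 2.483 cm → contributes +239.82 cm⁴
  horizontal leg (remainder): d = -3.267 cm → contributes +102.19 cm⁴
Total I = 342.01 cm⁴.
For the y-axis: x̄ = 2.767 cm.
Repeating about the centroidal y-axis gives I_y = 221.26 cm⁴.
Polar second moment: J = I_x + I_y = 563.28 cm⁴.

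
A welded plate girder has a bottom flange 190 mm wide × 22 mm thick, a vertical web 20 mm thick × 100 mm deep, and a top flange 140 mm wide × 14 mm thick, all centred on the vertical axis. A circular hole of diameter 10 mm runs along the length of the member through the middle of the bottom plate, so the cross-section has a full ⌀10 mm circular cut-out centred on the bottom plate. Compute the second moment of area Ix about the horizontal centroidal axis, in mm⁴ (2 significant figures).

Ix ≈ 2.1 × 10⁷ mm⁴

Treat the section as a set of non-overlapping primitives; coordinates are from the bounding-box lower-left.
Bottom plate: 190 × 22, A = 4 180 mm², y = 11 mm, Ī = 168 593 mm⁴.
Web plate: 20 × 100, A = 2 000 mm², y = 72 mm, Ī = 1 666 667 mm⁴.
Top plate: 140 × 14, A = 1 960 mm², y = 129 mm, Ī = 32 013 mm⁴.
Hole (subtracted): ⌀10, A = 78.54 mm², y = 11 mm, Ī = 490.9 mm⁴.
Centroid: ȳ = ΣA·y / ΣA = 54.82 mm.
Transfer each piece to the horizontal centroidal axis using Ī + A·d² with d = y − 54.82:
  bottom plate: d = -43.82 mm → contributes +8 196 216 mm⁴
  web plate: d = 17.18 mm → contributes +2 256 743 mm⁴
  top plate: d = 74.18 mm → contributes +10 816 284 mm⁴
  hole: d = -43.82 mm → contributes −151 325 mm⁴
Total I = 21 117 918 mm⁴.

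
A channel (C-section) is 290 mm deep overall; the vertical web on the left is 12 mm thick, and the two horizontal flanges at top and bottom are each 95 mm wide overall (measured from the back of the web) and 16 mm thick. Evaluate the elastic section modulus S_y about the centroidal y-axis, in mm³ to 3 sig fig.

Split into non-overlapping primitives; take the origin at the lower-left of the bounding box.
Web: 12 × 290, A = 3 480 mm², x = 6 mm, Ī = 41 760 mm⁴.
Top flange (beyond web): 83 × 16, A = 1 328 mm², x = 53.5 mm, Ī = 762 383 mm⁴.
Bottom flange (beyond web): 83 × 16, A = 1 328 mm², x = 53.5 mm, Ī = 762 383 mm⁴.
Centroid: x̄ = ΣA·x / ΣA = 26.561 mm.
Transfer each piece to the centroidal y-axis using Ī + A·d² with d = x − 26.561:
  web: d = -20.561 mm → contributes +1 512 893 mm⁴
  top flange (beyond web): d = 26.939 mm → contributes +1 726 152 mm⁴
  bottom flange (beyond web): d = 26.939 mm → contributes +1 726 152 mm⁴
Total I = 4 965 197 mm⁴.
Extreme fibre distance c = 68.439 mm; S = I/c = 72 549 mm³.

S_y ≈ 7.25 × 10⁴ mm³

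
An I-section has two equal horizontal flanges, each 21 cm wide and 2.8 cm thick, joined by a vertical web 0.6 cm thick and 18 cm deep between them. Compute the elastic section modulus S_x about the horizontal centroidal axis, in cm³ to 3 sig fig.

Decompose the section into non-overlapping parts with the origin at the bottom-left of its bounding rectangle.
Bottom flange: 21 × 2.8, A = 58.8 cm², y = 1.4 cm, Ī = 38.416 cm⁴.
Web: 0.6 × 18, A = 10.8 cm², y = 11.8 cm, Ī = 291.6 cm⁴.
Top flange: 21 × 2.8, A = 58.8 cm², y = 22.2 cm, Ī = 38.416 cm⁴.
By symmetry the centroid is at mid-height, ȳ = 11.8 cm.
Transfer each piece to the horizontal centroidal axis using Ī + A·d² with d = y − 11.8:
  bottom flange: d = -10.4 cm → contributes +6398.2 cm⁴
  web: d = 0 cm → contributes +291.6 cm⁴
  top flange: d = 10.4 cm → contributes +6398.2 cm⁴
Total I = 13 088 cm⁴.
Extreme fibre distance c = 11.8 cm; S = I/c = 1109.2 cm³.

S_x ≈ 1110 cm³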